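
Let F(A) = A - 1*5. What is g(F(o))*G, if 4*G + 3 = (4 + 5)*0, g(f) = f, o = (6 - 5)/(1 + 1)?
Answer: 27/8 ≈ 3.3750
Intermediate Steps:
o = ½ (o = 1/2 = 1*(½) = ½ ≈ 0.50000)
F(A) = -5 + A (F(A) = A - 5 = -5 + A)
G = -¾ (G = -¾ + ((4 + 5)*0)/4 = -¾ + (9*0)/4 = -¾ + (¼)*0 = -¾ + 0 = -¾ ≈ -0.75000)
g(F(o))*G = (-5 + ½)*(-¾) = -9/2*(-¾) = 27/8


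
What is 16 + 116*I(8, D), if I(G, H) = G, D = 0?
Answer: 944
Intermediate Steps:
16 + 116*I(8, D) = 16 + 116*8 = 16 + 928 = 944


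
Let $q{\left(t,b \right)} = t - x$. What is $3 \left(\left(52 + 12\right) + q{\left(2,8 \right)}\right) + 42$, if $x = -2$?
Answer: $246$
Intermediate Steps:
$q{\left(t,b \right)} = 2 + t$ ($q{\left(t,b \right)} = t - -2 = t + 2 = 2 + t$)
$3 \left(\left(52 + 12\right) + q{\left(2,8 \right)}\right) + 42 = 3 \left(\left(52 + 12\right) + \left(2 + 2\right)\right) + 42 = 3 \left(64 + 4\right) + 42 = 3 \cdot 68 + 42 = 204 + 42 = 246$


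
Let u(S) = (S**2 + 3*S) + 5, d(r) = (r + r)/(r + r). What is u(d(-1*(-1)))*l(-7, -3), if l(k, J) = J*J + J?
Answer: 54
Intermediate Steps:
d(r) = 1 (d(r) = (2*r)/((2*r)) = (2*r)*(1/(2*r)) = 1)
l(k, J) = J + J**2 (l(k, J) = J**2 + J = J + J**2)
u(S) = 5 + S**2 + 3*S
u(d(-1*(-1)))*l(-7, -3) = (5 + 1**2 + 3*1)*(-3*(1 - 3)) = (5 + 1 + 3)*(-3*(-2)) = 9*6 = 54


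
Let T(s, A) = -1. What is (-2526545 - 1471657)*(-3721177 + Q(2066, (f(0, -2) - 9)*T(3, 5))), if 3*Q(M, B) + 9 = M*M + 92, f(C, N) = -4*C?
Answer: 9189323541528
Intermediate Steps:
Q(M, B) = 83/3 + M**2/3 (Q(M, B) = -3 + (M*M + 92)/3 = -3 + (M**2 + 92)/3 = -3 + (92 + M**2)/3 = -3 + (92/3 + M**2/3) = 83/3 + M**2/3)
(-2526545 - 1471657)*(-3721177 + Q(2066, (f(0, -2) - 9)*T(3, 5))) = (-2526545 - 1471657)*(-3721177 + (83/3 + (1/3)*2066**2)) = -3998202*(-3721177 + (83/3 + (1/3)*4268356)) = -3998202*(-3721177 + (83/3 + 4268356/3)) = -3998202*(-3721177 + 1422813) = -3998202*(-2298364) = 9189323541528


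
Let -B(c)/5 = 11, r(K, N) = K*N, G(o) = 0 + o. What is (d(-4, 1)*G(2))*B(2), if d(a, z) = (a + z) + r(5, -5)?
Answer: 3080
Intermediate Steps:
G(o) = o
B(c) = -55 (B(c) = -5*11 = -55)
d(a, z) = -25 + a + z (d(a, z) = (a + z) + 5*(-5) = (a + z) - 25 = -25 + a + z)
(d(-4, 1)*G(2))*B(2) = ((-25 - 4 + 1)*2)*(-55) = -28*2*(-55) = -56*(-55) = 3080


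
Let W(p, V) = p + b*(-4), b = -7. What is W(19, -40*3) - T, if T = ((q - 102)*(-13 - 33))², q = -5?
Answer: -24226037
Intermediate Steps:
W(p, V) = 28 + p (W(p, V) = p - 7*(-4) = p + 28 = 28 + p)
T = 24226084 (T = ((-5 - 102)*(-13 - 33))² = (-107*(-46))² = 4922² = 24226084)
W(19, -40*3) - T = (28 + 19) - 1*24226084 = 47 - 24226084 = -24226037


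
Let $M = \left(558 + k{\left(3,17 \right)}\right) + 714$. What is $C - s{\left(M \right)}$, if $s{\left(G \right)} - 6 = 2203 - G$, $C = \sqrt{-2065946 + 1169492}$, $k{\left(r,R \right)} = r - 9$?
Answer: $-943 + 3 i \sqrt{99606} \approx -943.0 + 946.81 i$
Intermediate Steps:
$k{\left(r,R \right)} = -9 + r$
$C = 3 i \sqrt{99606}$ ($C = \sqrt{-896454} = 3 i \sqrt{99606} \approx 946.81 i$)
$M = 1266$ ($M = \left(558 + \left(-9 + 3\right)\right) + 714 = \left(558 - 6\right) + 714 = 552 + 714 = 1266$)
$s{\left(G \right)} = 2209 - G$ ($s{\left(G \right)} = 6 - \left(-2203 + G\right) = 2209 - G$)
$C - s{\left(M \right)} = 3 i \sqrt{99606} - \left(2209 - 1266\right) = 3 i \sqrt{99606} - 943 = -943 + 3 i \sqrt{99606}$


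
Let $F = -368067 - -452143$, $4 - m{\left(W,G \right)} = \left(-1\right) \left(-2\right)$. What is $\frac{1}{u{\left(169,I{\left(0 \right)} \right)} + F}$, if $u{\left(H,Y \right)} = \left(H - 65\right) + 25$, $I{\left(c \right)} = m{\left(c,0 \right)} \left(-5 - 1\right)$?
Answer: $\frac{1}{84205} \approx 1.1876 \cdot 10^{-5}$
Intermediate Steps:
$m{\left(W,G \right)} = 2$ ($m{\left(W,G \right)} = 4 - \left(-1\right) \left(-2\right) = 4 - 2 = 2$)
$F = 84076$ ($F = -368067 + 452143 = 84076$)
$I{\left(c \right)} = -12$ ($I{\left(c \right)} = 2 \left(-5 - 1\right) = 2 \left(-6\right) = -12$)
$u{\left(H,Y \right)} = -40 + H$ ($u{\left(H,Y \right)} = \left(-65 + H\right) + 25 = -40 + H$)
$\frac{1}{u{\left(169,I{\left(0 \right)} \right)} + F} = \frac{1}{\left(-40 + 169\right) + 84076} = \frac{1}{129 + 84076} = \frac{1}{84205}$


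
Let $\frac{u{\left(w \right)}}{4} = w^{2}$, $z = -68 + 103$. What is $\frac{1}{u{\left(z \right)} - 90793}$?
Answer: $- \frac{1}{85893} \approx -1.1642 \cdot 10^{-5}$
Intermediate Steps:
$z = 35$
$u{\left(w \right)} = 4 w^{2}$
$\frac{1}{u{\left(z \right)} - 90793} = \frac{1}{4 \cdot 35^{2} - 90793} = \frac{1}{4 \cdot 1225 - 90793} = \frac{1}{4900 - 90793} = \frac{1}{-85893} = - \frac{1}{85893}$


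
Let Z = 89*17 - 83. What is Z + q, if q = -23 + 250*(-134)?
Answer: -32093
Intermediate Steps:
Z = 1430 (Z = 1513 - 83 = 1430)
q = -33523 (q = -23 - 33500 = -33523)
Z + q = 1430 - 33523 = -32093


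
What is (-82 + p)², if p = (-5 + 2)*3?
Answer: 8281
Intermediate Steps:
p = -9 (p = -3*3 = -9)
(-82 + p)² = (-82 - 9)² = (-91)² = 8281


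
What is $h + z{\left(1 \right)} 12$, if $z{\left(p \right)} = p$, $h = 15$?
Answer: $27$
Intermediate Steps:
$h + z{\left(1 \right)} 12 = 15 + 1 \cdot 12 = 15 + 12 = 27$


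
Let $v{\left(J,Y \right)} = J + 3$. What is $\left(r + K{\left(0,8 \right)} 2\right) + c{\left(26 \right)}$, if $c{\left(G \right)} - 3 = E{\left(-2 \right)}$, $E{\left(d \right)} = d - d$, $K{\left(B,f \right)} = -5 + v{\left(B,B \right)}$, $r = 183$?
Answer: $182$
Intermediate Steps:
$v{\left(J,Y \right)} = 3 + J$
$K{\left(B,f \right)} = -2 + B$ ($K{\left(B,f \right)} = -5 + \left(3 + B\right) = -2 + B$)
$E{\left(d \right)} = 0$
$c{\left(G \right)} = 3$ ($c{\left(G \right)} = 3 + 0 = 3$)
$\left(r + K{\left(0,8 \right)} 2\right) + c{\left(26 \right)} = \left(183 + \left(-2 + 0\right) 2\right) + 3 = \left(183 - 4\right) + 3 = 179 + 3 = 182$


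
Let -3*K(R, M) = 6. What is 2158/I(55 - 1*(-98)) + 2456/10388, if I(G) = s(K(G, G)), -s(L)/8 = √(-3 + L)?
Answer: 614/2597 + 1079*I*√5/20 ≈ 0.23643 + 120.64*I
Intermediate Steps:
K(R, M) = -2 (K(R, M) = -⅓*6 = -2)
s(L) = -8*√(-3 + L)
I(G) = -8*I*√5 (I(G) = -8*√(-3 - 2) = -8*I*√5)
2158/I(55 - 1*(-98)) + 2456/10388 = 2158/((-8*I*√5)) + 2456/10388 = 2158*(I*√5/40) + 2456*(1/10388) = 1079*I*√5/20 + 614/2597 = 614/2597 + 1079*I*√5/20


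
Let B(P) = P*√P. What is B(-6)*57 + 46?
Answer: 46 - 342*I*√6 ≈ 46.0 - 837.73*I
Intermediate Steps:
B(P) = P^(3/2)
B(-6)*57 + 46 = (-6)^(3/2)*57 + 46 = -6*I*√6*57 + 46 = -342*I*√6 + 46 = 46 - 342*I*√6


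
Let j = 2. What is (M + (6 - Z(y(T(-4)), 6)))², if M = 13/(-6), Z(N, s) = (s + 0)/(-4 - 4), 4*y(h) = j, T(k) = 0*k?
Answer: 3025/144 ≈ 21.007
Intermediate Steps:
T(k) = 0
y(h) = ½ (y(h) = (¼)*2 = ½)
Z(N, s) = -s/8 (Z(N, s) = s/(-8) = s*(-⅛) = -s/8)
M = -13/6 (M = 13*(-⅙) = -13/6 ≈ -2.1667)
(M + (6 - Z(y(T(-4)), 6)))² = (-13/6 + (6 - (-1)*6/8))² = (-13/6 + (6 - 1*(-¾)))² = (-13/6 + (6 + ¾))² = (-13/6 + 27/4)² = (55/12)² = 3025/144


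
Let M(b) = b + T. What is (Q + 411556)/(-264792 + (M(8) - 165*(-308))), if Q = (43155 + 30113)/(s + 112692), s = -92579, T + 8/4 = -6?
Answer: -689808258/358634903 ≈ -1.9234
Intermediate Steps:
T = -8 (T = -2 - 6 = -8)
M(b) = -8 + b (M(b) = b - 8 = -8 + b)
Q = 73268/20113 (Q = (43155 + 30113)/(-92579 + 112692) = 73268/20113 ≈ 3.6428)
(Q + 411556)/(-264792 + (M(8) - 165*(-308))) = (73268/20113 + 411556)/(-264792 + ((-8 + 8) - 165*(-308))) = 8277699096/(20113*(-264792 + (0 + 50820))) = 8277699096/(20113*(-264792 + 50820)) = (8277699096/20113)/(-213972) = (8277699096/20113)*(-1/213972) = -689808258/358634903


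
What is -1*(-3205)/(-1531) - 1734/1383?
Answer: -2362423/705791 ≈ -3.3472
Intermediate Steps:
-1*(-3205)/(-1531) - 1734/1383 = 3205*(-1/1531) - 1734*1/1383 = -3205/1531 - 578/461 = -2362423/705791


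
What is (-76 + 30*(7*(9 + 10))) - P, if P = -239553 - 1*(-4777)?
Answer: 238690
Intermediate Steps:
P = -234776 (P = -239553 + 4777 = -234776)
(-76 + 30*(7*(9 + 10))) - P = (-76 + 30*(7*(9 + 10))) - 1*(-234776) = (-76 + 30*(7*19)) + 234776 = (-76 + 30*133) + 234776 = (-76 + 3990) + 234776 = 3914 + 234776 = 238690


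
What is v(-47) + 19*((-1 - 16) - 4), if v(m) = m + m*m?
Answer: 1763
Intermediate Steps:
v(m) = m + m²
v(-47) + 19*((-1 - 16) - 4) = -47*(1 - 47) + 19*((-1 - 16) - 4) = -47*(-46) + 19*(-17 - 4) = 2162 + 19*(-21) = 2162 - 399 = 1763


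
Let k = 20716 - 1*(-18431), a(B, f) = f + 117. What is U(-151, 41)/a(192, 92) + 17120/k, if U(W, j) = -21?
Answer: 2755993/8181723 ≈ 0.33685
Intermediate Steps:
a(B, f) = 117 + f
k = 39147 (k = 20716 + 18431 = 39147)
U(-151, 41)/a(192, 92) + 17120/k = -21/(117 + 92) + 17120/39147 = -21/209 + 17120*(1/39147) = -21*1/209 + 17120/39147 = -21/209 + 17120/39147 = 2755993/8181723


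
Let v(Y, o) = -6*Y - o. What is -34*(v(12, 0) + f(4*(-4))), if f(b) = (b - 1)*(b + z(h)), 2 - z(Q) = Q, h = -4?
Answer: -3332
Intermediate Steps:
z(Q) = 2 - Q
v(Y, o) = -o - 6*Y
f(b) = (-1 + b)*(6 + b) (f(b) = (b - 1)*(b + (2 - 1*(-4))) = (-1 + b)*(b + (2 + 4)) = (-1 + b)*(b + 6) = (-1 + b)*(6 + b))
-34*(v(12, 0) + f(4*(-4))) = -34*((-1*0 - 6*12) + (-6 + (4*(-4))² + 5*(4*(-4)))) = -34*((0 - 72) + (-6 + (-16)² + 5*(-16))) = -34*(-72 + (-6 + 256 - 80)) = -34*(-72 + 170) = -34*98 = -3332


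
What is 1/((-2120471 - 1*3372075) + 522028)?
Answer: -1/4970518 ≈ -2.0119e-7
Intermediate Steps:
1/((-2120471 - 1*3372075) + 522028) = 1/((-2120471 - 3372075) + 522028) = 1/(-5492546 + 522028) = 1/(-4970518) = -1/4970518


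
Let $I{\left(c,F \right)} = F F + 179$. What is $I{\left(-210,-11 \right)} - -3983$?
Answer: $4283$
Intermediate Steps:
$I{\left(c,F \right)} = 179 + F^{2}$ ($I{\left(c,F \right)} = F^{2} + 179 = 179 + F^{2}$)
$I{\left(-210,-11 \right)} - -3983 = \left(179 + \left(-11\right)^{2}\right) - -3983 = \left(179 + 121\right) + 3983 = 300 + 3983 = 4283$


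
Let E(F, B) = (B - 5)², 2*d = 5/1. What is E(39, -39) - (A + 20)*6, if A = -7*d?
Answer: 1921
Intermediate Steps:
d = 5/2 (d = (5/1)/2 = (5*1)/2 = (½)*5 = 5/2 ≈ 2.5000)
A = -35/2 (A = -7*5/2 = -35/2 ≈ -17.500)
E(F, B) = (-5 + B)²
E(39, -39) - (A + 20)*6 = (-5 - 39)² - (-35/2 + 20)*6 = (-44)² - 5*6/2 = 1936 - 1*15 = 1936 - 15 = 1921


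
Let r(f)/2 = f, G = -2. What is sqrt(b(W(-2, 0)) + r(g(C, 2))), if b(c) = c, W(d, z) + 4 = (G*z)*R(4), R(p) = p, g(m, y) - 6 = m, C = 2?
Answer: 2*sqrt(3) ≈ 3.4641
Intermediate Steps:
g(m, y) = 6 + m
W(d, z) = -4 - 8*z (W(d, z) = -4 - 2*z*4 = -4 - 8*z)
r(f) = 2*f
sqrt(b(W(-2, 0)) + r(g(C, 2))) = sqrt((-4 - 8*0) + 2*(6 + 2)) = sqrt((-4 + 0) + 2*8) = sqrt(-4 + 16) = sqrt(12) = 2*sqrt(3)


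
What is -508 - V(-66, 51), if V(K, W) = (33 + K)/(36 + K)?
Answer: -5091/10 ≈ -509.10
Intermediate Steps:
V(K, W) = (33 + K)/(36 + K)
-508 - V(-66, 51) = -508 - (33 - 66)/(36 - 66) = -508 - (-33)/(-30) = -508 - (-1)*(-33)/30 = -508 - 1*11/10 = -508 - 11/10 = -5091/10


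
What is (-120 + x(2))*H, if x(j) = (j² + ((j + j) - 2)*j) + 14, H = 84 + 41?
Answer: -12250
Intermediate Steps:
H = 125
x(j) = 14 + j² + j*(-2 + 2*j) (x(j) = (j² + (2*j - 2)*j) + 14 = (j² + (-2 + 2*j)*j) + 14 = (j² + j*(-2 + 2*j)) + 14 = 14 + j² + j*(-2 + 2*j))
(-120 + x(2))*H = (-120 + (14 - 2*2 + 3*2²))*125 = (-120 + (14 - 4 + 3*4))*125 = (-120 + (14 - 4 + 12))*125 = (-120 + 22)*125 = -98*125 = -12250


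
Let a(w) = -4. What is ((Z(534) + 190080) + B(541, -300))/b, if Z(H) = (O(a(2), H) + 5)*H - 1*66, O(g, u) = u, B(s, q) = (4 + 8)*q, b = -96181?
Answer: -474240/96181 ≈ -4.9307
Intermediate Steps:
B(s, q) = 12*q
Z(H) = -66 + H*(5 + H) (Z(H) = (H + 5)*H - 1*66 = (5 + H)*H - 66 = H*(5 + H) - 66 = -66 + H*(5 + H))
((Z(534) + 190080) + B(541, -300))/b = (((-66 + 534² + 5*534) + 190080) + 12*(-300))/(-96181) = (((-66 + 285156 + 2670) + 190080) - 3600)*(-1/96181) = ((287760 + 190080) - 3600)*(-1/96181) = (477840 - 3600)*(-1/96181) = 474240*(-1/96181) = -474240/96181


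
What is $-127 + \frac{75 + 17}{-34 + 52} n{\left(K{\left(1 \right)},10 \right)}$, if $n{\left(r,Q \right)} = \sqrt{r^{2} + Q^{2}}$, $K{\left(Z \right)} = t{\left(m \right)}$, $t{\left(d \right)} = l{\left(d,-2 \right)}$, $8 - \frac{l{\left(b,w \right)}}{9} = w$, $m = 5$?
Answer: $-127 + \frac{460 \sqrt{82}}{9} \approx 335.83$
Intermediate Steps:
$l{\left(b,w \right)} = 72 - 9 w$
$t{\left(d \right)} = 90$ ($t{\left(d \right)} = 72 - -18 = 72 + 18 = 90$)
$K{\left(Z \right)} = 90$
$n{\left(r,Q \right)} = \sqrt{Q^{2} + r^{2}}$
$-127 + \frac{75 + 17}{-34 + 52} n{\left(K{\left(1 \right)},10 \right)} = -127 + \frac{75 + 17}{-34 + 52} \sqrt{10^{2} + 90^{2}} = -127 + \frac{92}{18} \sqrt{100 + 8100} = -127 + 92 \cdot \frac{1}{18} \sqrt{8200} = -127 + \frac{46 \cdot 10 \sqrt{82}}{9} = -127 + \frac{460 \sqrt{82}}{9}$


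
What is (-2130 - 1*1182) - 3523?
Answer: -6835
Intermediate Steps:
(-2130 - 1*1182) - 3523 = (-2130 - 1182) - 3523 = -3312 - 3523 = -6835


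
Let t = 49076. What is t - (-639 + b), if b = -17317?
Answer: 67032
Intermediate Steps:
t - (-639 + b) = 49076 - (-639 - 17317) = 49076 - 1*(-17956) = 49076 + 17956 = 67032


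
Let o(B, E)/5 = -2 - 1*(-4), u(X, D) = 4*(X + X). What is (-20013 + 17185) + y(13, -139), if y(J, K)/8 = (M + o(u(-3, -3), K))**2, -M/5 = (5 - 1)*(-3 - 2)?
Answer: 93972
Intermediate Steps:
u(X, D) = 8*X (u(X, D) = 4*(2*X) = 8*X)
o(B, E) = 10 (o(B, E) = 5*(-2 - 1*(-4)) = 5*(-2 + 4) = 5*2 = 10)
M = 100 (M = -5*(5 - 1)*(-3 - 2) = -20*(-5) = -5*(-20) = 100)
y(J, K) = 96800 (y(J, K) = 8*(100 + 10)**2 = 8*110**2 = 8*12100 = 96800)
(-20013 + 17185) + y(13, -139) = (-20013 + 17185) + 96800 = -2828 + 96800 = 93972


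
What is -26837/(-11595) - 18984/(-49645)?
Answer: 310488469/115126755 ≈ 2.6969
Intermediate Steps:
-26837/(-11595) - 18984/(-49645) = -26837*(-1/11595) - 18984*(-1/49645) = 26837/11595 + 18984/49645 = 310488469/115126755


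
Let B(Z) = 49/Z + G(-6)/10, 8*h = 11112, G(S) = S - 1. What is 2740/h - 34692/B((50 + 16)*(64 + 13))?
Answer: 12494739920/248631 ≈ 50254.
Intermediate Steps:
G(S) = -1 + S
h = 1389 (h = (1/8)*11112 = 1389)
B(Z) = -7/10 + 49/Z (B(Z) = 49/Z + (-1 - 6)/10 = 49/Z - 7*1/10 = 49/Z - 7/10 = -7/10 + 49/Z)
2740/h - 34692/B((50 + 16)*(64 + 13)) = 2740/1389 - 34692/(-7/10 + 49/(((50 + 16)*(64 + 13)))) = 2740*(1/1389) - 34692/(-7/10 + 49/((66*77))) = 2740/1389 - 34692/(-7/10 + 49/5082) = 2740/1389 - 34692/(-7/10 + 49*(1/5082)) = 2740/1389 - 34692/(-7/10 + 7/726) = 2740/1389 - 34692/(-1253/1815) = 2740/1389 - 34692*(-1815/1253) = 2740/1389 + 8995140/179 = 12494739920/248631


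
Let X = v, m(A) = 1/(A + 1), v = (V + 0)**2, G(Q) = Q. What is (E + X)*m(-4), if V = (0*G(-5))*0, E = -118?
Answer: 118/3 ≈ 39.333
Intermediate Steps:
V = 0 (V = (0*(-5))*0 = 0*0 = 0)
v = 0 (v = (0 + 0)**2 = 0**2 = 0)
m(A) = 1/(1 + A)
X = 0
(E + X)*m(-4) = (-118 + 0)/(1 - 4) = -118/(-3) = -118*(-1/3) = 118/3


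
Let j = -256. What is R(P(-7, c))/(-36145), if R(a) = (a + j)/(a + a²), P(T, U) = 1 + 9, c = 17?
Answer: 123/1987975 ≈ 6.1872e-5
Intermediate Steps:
P(T, U) = 10
R(a) = (-256 + a)/(a + a²) (R(a) = (a - 256)/(a + a²) = (-256 + a)/(a + a²))
R(P(-7, c))/(-36145) = ((-256 + 10)/(10*(1 + 10)))/(-36145) = ((⅒)*(-246)/11)*(-1/36145) = ((⅒)*(1/11)*(-246))*(-1/36145) = -123/55*(-1/36145) = 123/1987975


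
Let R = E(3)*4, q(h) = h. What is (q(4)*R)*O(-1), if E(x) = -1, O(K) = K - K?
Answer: 0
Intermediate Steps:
O(K) = 0
R = -4 (R = -1*4 = -4)
(q(4)*R)*O(-1) = (4*(-4))*0 = -16*0 = 0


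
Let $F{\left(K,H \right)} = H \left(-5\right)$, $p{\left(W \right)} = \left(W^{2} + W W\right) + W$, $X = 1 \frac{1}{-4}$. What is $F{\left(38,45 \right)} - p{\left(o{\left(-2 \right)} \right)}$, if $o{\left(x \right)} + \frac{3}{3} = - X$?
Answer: $- \frac{1803}{8} \approx -225.38$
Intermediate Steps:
$X = - \frac{1}{4}$ ($X = 1 \left(- \frac{1}{4}\right) = - \frac{1}{4} \approx -0.25$)
$o{\left(x \right)} = - \frac{3}{4}$ ($o{\left(x \right)} = -1 - - \frac{1}{4} = -1 + \frac{1}{4} = - \frac{3}{4}$)
$p{\left(W \right)} = W + 2 W^{2}$ ($p{\left(W \right)} = \left(W^{2} + W^{2}\right) + W = 2 W^{2} + W = W + 2 W^{2}$)
$F{\left(K,H \right)} = - 5 H$
$F{\left(38,45 \right)} - p{\left(o{\left(-2 \right)} \right)} = \left(-5\right) 45 - - \frac{3 \left(1 + 2 \left(- \frac{3}{4}\right)\right)}{4} = -225 - - \frac{3 \left(1 - \frac{3}{2}\right)}{4} = -225 - \left(- \frac{3}{4}\right) \left(- \frac{1}{2}\right) = -225 - \frac{3}{8} = - \frac{1803}{8}$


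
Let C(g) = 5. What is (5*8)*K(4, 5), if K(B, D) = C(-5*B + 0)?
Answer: 200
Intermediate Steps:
K(B, D) = 5
(5*8)*K(4, 5) = (5*8)*5 = 40*5 = 200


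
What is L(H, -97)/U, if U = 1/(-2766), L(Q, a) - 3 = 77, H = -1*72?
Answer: -221280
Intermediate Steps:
H = -72
L(Q, a) = 80 (L(Q, a) = 3 + 77 = 80)
U = -1/2766 ≈ -0.00036153
L(H, -97)/U = 80/(-1/2766) = 80*(-2766) = -221280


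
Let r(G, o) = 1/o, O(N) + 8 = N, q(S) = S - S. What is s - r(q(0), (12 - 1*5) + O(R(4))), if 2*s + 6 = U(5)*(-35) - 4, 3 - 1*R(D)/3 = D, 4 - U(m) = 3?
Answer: -89/4 ≈ -22.250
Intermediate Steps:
q(S) = 0
U(m) = 1 (U(m) = 4 - 1*3 = 4 - 3 = 1)
R(D) = 9 - 3*D
O(N) = -8 + N
s = -45/2 (s = -3 + (1*(-35) - 4)/2 = -3 + (-35 - 4)/2 = -3 + (1/2)*(-39) = -3 - 39/2 = -45/2 ≈ -22.500)
s - r(q(0), (12 - 1*5) + O(R(4))) = -45/2 - 1/((12 - 1*5) + (-8 + (9 - 3*4))) = -45/2 - 1/((12 - 5) + (-8 + (9 - 12))) = -45/2 - 1/(7 + (-8 - 3)) = -45/2 - 1/(7 - 11) = -45/2 - 1/(-4) = -45/2 - 1*(-1/4) = -45/2 + 1/4 = -89/4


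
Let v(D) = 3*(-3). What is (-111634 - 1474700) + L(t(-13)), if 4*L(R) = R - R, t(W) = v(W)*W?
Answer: -1586334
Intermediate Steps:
v(D) = -9
t(W) = -9*W
L(R) = 0 (L(R) = (R - R)/4 = (¼)*0 = 0)
(-111634 - 1474700) + L(t(-13)) = (-111634 - 1474700) + 0 = -1586334 + 0 = -1586334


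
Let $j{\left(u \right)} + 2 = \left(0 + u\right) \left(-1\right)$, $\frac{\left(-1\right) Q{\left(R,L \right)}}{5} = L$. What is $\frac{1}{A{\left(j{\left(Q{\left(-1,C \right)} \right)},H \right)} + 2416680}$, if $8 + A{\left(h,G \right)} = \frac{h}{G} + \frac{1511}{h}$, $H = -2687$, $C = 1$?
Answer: $\frac{8061}{19484853040} \approx 4.1371 \cdot 10^{-7}$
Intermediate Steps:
$Q{\left(R,L \right)} = - 5 L$
$j{\left(u \right)} = -2 - u$ ($j{\left(u \right)} = -2 + \left(0 + u\right) \left(-1\right) = -2 + u \left(-1\right) = -2 - u$)
$A{\left(h,G \right)} = -8 + \frac{1511}{h} + \frac{h}{G}$ ($A{\left(h,G \right)} = -8 + \left(\frac{h}{G} + \frac{1511}{h}\right) = -8 + \left(\frac{1511}{h} + \frac{h}{G}\right) = -8 + \frac{1511}{h} + \frac{h}{G}$)
$\frac{1}{A{\left(j{\left(Q{\left(-1,C \right)} \right)},H \right)} + 2416680} = \frac{1}{\left(-8 + \frac{1511}{-2 - \left(-5\right) 1} + \frac{-2 - \left(-5\right) 1}{-2687}\right) + 2416680} = \frac{1}{\left(-8 + \frac{1511}{-2 - -5} + \left(-2 - -5\right) \left(- \frac{1}{2687}\right)\right) + 2416680} = \frac{1}{\left(-8 + \frac{1511}{-2 + 5} + \left(-2 + 5\right) \left(- \frac{1}{2687}\right)\right) + 2416680} = \frac{1}{\left(-8 + \frac{1511}{3} + 3 \left(- \frac{1}{2687}\right)\right) + 2416680} = \frac{1}{\left(-8 + 1511 \cdot \frac{1}{3} - \frac{3}{2687}\right) + 2416680} = \frac{1}{\left(-8 + \frac{1511}{3} - \frac{3}{2687}\right) + 2416680} = \frac{1}{\frac{3995560}{8061} + 2416680} = \frac{1}{\frac{19484853040}{8061}} = \frac{8061}{19484853040}$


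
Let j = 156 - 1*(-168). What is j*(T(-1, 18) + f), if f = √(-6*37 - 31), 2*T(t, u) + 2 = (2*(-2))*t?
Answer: 324 + 324*I*√253 ≈ 324.0 + 5153.5*I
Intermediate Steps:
T(t, u) = -1 - 2*t (T(t, u) = -1 + ((2*(-2))*t)/2 = -1 + (-4*t)/2 = -1 - 2*t)
j = 324 (j = 156 + 168 = 324)
f = I*√253 (f = √(-222 - 31) = √(-253) = I*√253 ≈ 15.906*I)
j*(T(-1, 18) + f) = 324*((-1 - 2*(-1)) + I*√253) = 324*((-1 + 2) + I*√253) = 324*(1 + I*√253) = 324 + 324*I*√253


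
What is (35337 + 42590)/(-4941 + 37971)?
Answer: 77927/33030 ≈ 2.3593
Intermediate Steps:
(35337 + 42590)/(-4941 + 37971) = 77927/33030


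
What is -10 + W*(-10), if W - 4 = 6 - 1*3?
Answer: -80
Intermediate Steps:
W = 7 (W = 4 + (6 - 1*3) = 4 + (6 - 3) = 4 + 3 = 7)
-10 + W*(-10) = -10 + 7*(-10) = -10 - 70 = -80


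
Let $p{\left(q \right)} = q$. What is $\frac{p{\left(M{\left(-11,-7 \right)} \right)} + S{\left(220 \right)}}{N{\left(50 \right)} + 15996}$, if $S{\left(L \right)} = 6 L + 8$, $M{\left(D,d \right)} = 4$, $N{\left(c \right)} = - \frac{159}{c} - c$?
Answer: $\frac{66600}{797141} \approx 0.083549$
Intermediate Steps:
$N{\left(c \right)} = - c - \frac{159}{c}$
$S{\left(L \right)} = 8 + 6 L$
$\frac{p{\left(M{\left(-11,-7 \right)} \right)} + S{\left(220 \right)}}{N{\left(50 \right)} + 15996} = \frac{4 + \left(8 + 6 \cdot 220\right)}{\left(\left(-1\right) 50 - \frac{159}{50}\right) + 15996} = \frac{4 + \left(8 + 1320\right)}{\left(-50 - \frac{159}{50}\right) + 15996} = \frac{4 + 1328}{\left(-50 - \frac{159}{50}\right) + 15996} = \frac{1332}{- \frac{2659}{50} + 15996} = \frac{1332}{\frac{797141}{50}} = 1332 \cdot \frac{50}{797141} = \frac{66600}{797141}$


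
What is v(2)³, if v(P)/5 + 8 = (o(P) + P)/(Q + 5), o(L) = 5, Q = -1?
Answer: -1953125/64 ≈ -30518.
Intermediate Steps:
v(P) = -135/4 + 5*P/4 (v(P) = -40 + 5*((5 + P)/(-1 + 5)) = -40 + 5*((5 + P)/4) = -40 + 5*((5 + P)*(¼)) = -40 + 5*(5/4 + P/4) = -40 + (25/4 + 5*P/4) = -135/4 + 5*P/4)
v(2)³ = (-135/4 + (5/4)*2)³ = (-135/4 + 5/2)³ = (-125/4)³ = -1953125/64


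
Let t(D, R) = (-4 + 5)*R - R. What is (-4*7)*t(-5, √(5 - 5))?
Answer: 0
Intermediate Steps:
t(D, R) = 0 (t(D, R) = 1*R - R = R - R = 0)
(-4*7)*t(-5, √(5 - 5)) = -4*7*0 = -28*0 = 0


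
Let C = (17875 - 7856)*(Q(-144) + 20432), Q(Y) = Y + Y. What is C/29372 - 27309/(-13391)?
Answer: 96550370633/14047159 ≈ 6873.3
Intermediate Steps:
Q(Y) = 2*Y
C = 201822736 (C = (17875 - 7856)*(2*(-144) + 20432) = 10019*(-288 + 20432) = 10019*20144 = 201822736)
C/29372 - 27309/(-13391) = 201822736/29372 - 27309/(-13391) = 201822736*(1/29372) - 27309*(-1/13391) = 50455684/7343 + 27309/13391 = 96550370633/14047159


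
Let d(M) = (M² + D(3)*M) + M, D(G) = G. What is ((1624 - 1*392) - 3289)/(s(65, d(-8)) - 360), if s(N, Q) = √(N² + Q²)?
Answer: 740520/124351 + 2057*√5249/124351 ≈ 7.1535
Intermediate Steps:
d(M) = M² + 4*M (d(M) = (M² + 3*M) + M = M² + 4*M)
((1624 - 1*392) - 3289)/(s(65, d(-8)) - 360) = ((1624 - 1*392) - 3289)/(√(65² + (-8*(4 - 8))²) - 360) = ((1624 - 392) - 3289)/(√(4225 + (-8*(-4))²) - 360) = (1232 - 3289)/(√(4225 + 32²) - 360) = -2057/(√(4225 + 1024) - 360) = -2057/(√5249 - 360) = -2057/(-360 + √5249)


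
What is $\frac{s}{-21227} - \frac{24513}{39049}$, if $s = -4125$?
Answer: $- \frac{359260326}{828893123} \approx -0.43342$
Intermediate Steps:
$\frac{s}{-21227} - \frac{24513}{39049} = - \frac{4125}{-21227} - \frac{24513}{39049} = \left(-4125\right) \left(- \frac{1}{21227}\right) - \frac{24513}{39049} = \frac{4125}{21227} - \frac{24513}{39049} = - \frac{359260326}{828893123}$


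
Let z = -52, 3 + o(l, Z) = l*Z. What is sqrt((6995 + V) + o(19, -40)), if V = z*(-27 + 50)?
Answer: 2*sqrt(1259) ≈ 70.965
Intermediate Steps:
o(l, Z) = -3 + Z*l (o(l, Z) = -3 + l*Z = -3 + Z*l)
V = -1196 (V = -52*(-27 + 50) = -52*23 = -1196)
sqrt((6995 + V) + o(19, -40)) = sqrt((6995 - 1196) + (-3 - 40*19)) = sqrt(5799 + (-3 - 760)) = sqrt(5799 - 763) = sqrt(5036) = 2*sqrt(1259)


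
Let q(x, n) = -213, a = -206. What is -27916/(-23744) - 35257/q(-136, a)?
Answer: 30110297/180624 ≈ 166.70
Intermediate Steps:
-27916/(-23744) - 35257/q(-136, a) = -27916/(-23744) - 35257/(-213) = -27916*(-1/23744) - 35257*(-1/213) = 997/848 + 35257/213 = 30110297/180624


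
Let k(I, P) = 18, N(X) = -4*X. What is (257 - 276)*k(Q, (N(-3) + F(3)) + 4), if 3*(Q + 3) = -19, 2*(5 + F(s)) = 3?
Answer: -342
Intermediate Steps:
F(s) = -7/2 (F(s) = -5 + (½)*3 = -5 + 3/2 = -7/2)
Q = -28/3 (Q = -3 + (⅓)*(-19) = -3 - 19/3 = -28/3 ≈ -9.3333)
(257 - 276)*k(Q, (N(-3) + F(3)) + 4) = (257 - 276)*18 = -19*18 = -342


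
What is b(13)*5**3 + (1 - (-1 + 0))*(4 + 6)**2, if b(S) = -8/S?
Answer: 1600/13 ≈ 123.08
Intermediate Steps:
b(13)*5**3 + (1 - (-1 + 0))*(4 + 6)**2 = -8/13*5**3 + (1 - (-1 + 0))*(4 + 6)**2 = -8*1/13*125 + (1 - 1*(-1))*10**2 = -8/13*125 + (1 + 1)*100 = -1000/13 + 2*100 = -1000/13 + 200 = 1600/13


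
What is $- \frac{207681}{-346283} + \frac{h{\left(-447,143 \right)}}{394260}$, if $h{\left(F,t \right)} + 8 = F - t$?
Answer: $\frac{1103692349}{1844939670} \approx 0.59823$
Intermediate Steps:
$h{\left(F,t \right)} = -8 + F - t$ ($h{\left(F,t \right)} = -8 + \left(F - t\right) = -8 + F - t$)
$- \frac{207681}{-346283} + \frac{h{\left(-447,143 \right)}}{394260} = - \frac{207681}{-346283} + \frac{-8 - 447 - 143}{394260} = \left(-207681\right) \left(- \frac{1}{346283}\right) + \left(-8 - 447 - 143\right) \frac{1}{394260} = \frac{5613}{9359} - \frac{299}{197130} = \frac{1103692349}{1844939670}$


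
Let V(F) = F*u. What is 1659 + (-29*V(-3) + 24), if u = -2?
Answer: 1509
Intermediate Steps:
V(F) = -2*F (V(F) = F*(-2) = -2*F)
1659 + (-29*V(-3) + 24) = 1659 + (-(-58)*(-3) + 24) = 1659 + (-29*6 + 24) = 1659 + (-174 + 24) = 1659 - 150 = 1509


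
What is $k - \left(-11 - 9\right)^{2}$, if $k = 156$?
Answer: $-244$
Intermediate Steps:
$k - \left(-11 - 9\right)^{2} = 156 - \left(-11 - 9\right)^{2} = 156 - \left(-20\right)^{2} = 156 - 400 = -244$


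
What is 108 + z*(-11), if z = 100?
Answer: -992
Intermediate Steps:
108 + z*(-11) = 108 + 100*(-11) = 108 - 1100 = -992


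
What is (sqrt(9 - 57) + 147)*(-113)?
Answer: -16611 - 452*I*sqrt(3) ≈ -16611.0 - 782.89*I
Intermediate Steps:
(sqrt(9 - 57) + 147)*(-113) = (sqrt(-48) + 147)*(-113) = (4*I*sqrt(3) + 147)*(-113) = (147 + 4*I*sqrt(3))*(-113) = -16611 - 452*I*sqrt(3)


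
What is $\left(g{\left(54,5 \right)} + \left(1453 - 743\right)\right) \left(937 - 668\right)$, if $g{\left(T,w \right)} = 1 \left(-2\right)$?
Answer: $190452$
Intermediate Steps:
$g{\left(T,w \right)} = -2$
$\left(g{\left(54,5 \right)} + \left(1453 - 743\right)\right) \left(937 - 668\right) = \left(-2 + \left(1453 - 743\right)\right) \left(937 - 668\right) = \left(-2 + 710\right) 269 = 708 \cdot 269 = 190452$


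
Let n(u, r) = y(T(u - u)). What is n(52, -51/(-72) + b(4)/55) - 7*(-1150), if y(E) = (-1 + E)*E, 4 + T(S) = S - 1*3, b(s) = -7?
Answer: 8106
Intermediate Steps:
T(S) = -7 + S (T(S) = -4 + (S - 1*3) = -4 + (S - 3) = -4 + (-3 + S) = -7 + S)
y(E) = E*(-1 + E)
n(u, r) = 56 (n(u, r) = (-7 + (u - u))*(-1 + (-7 + (u - u))) = (-7 + 0)*(-1 + (-7 + 0)) = -7*(-1 - 7) = -7*(-8) = 56)
n(52, -51/(-72) + b(4)/55) - 7*(-1150) = 56 - 7*(-1150) = 56 - 1*(-8050) = 56 + 8050 = 8106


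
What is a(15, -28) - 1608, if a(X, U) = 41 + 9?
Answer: -1558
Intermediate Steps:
a(X, U) = 50
a(15, -28) - 1608 = 50 - 1608 = -1558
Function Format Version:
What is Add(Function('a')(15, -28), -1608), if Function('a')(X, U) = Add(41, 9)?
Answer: -1558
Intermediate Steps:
Function('a')(X, U) = 50
Add(Function('a')(15, -28), -1608) = Add(50, -1608) = -1558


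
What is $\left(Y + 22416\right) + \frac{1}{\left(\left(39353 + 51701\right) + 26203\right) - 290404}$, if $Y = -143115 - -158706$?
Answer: $\frac{6580798028}{173147} \approx 38007.0$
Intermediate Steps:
$Y = 15591$ ($Y = -143115 + 158706 = 15591$)
$\left(Y + 22416\right) + \frac{1}{\left(\left(39353 + 51701\right) + 26203\right) - 290404} = \left(15591 + 22416\right) + \frac{1}{\left(\left(39353 + 51701\right) + 26203\right) - 290404} = 38007 + \frac{1}{\left(91054 + 26203\right) - 290404} = 38007 + \frac{1}{117257 - 290404} = 38007 + \frac{1}{-173147} = 38007 - \frac{1}{173147} = \frac{6580798028}{173147}$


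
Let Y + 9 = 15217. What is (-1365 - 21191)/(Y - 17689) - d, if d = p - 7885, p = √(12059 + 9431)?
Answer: 19585241/2481 - √21490 ≈ 7747.5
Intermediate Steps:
Y = 15208 (Y = -9 + 15217 = 15208)
p = √21490 ≈ 146.59
d = -7885 + √21490 (d = √21490 - 7885 = -7885 + √21490 ≈ -7738.4)
(-1365 - 21191)/(Y - 17689) - d = (-1365 - 21191)/(15208 - 17689) - (-7885 + √21490) = -22556/(-2481) + (7885 - √21490) = -22556*(-1/2481) + (7885 - √21490) = 22556/2481 + (7885 - √21490) = 19585241/2481 - √21490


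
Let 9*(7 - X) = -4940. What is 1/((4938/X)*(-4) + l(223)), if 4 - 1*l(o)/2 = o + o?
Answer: -5003/4600420 ≈ -0.0010875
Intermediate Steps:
X = 5003/9 (X = 7 - 1/9*(-4940) = 7 + 4940/9 = 5003/9 ≈ 555.89)
l(o) = 8 - 4*o (l(o) = 8 - 2*(o + o) = 8 - 4*o)
1/((4938/X)*(-4) + l(223)) = 1/((4938/(5003/9))*(-4) + (8 - 4*223)) = 1/((4938*(9/5003))*(-4) + (8 - 892)) = 1/((44442/5003)*(-4) - 884) = 1/(-177768/5003 - 884) = 1/(-4600420/5003) = -5003/4600420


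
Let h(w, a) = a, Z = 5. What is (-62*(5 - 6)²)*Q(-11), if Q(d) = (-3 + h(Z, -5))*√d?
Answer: 496*I*√11 ≈ 1645.0*I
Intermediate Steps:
Q(d) = -8*√d (Q(d) = (-3 - 5)*√d = -8*√d)
(-62*(5 - 6)²)*Q(-11) = (-62*(5 - 6)²)*(-8*I*√11) = (-62*(-1)²)*(-8*I*√11) = (-62*1)*(-8*I*√11) = -(-496)*I*√11 = 496*I*√11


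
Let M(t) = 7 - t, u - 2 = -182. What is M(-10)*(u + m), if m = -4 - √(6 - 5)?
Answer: -3145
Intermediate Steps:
u = -180 (u = 2 - 182 = -180)
m = -5 (m = -4 - √1 = -4 - 1*1 = -4 - 1 = -5)
M(-10)*(u + m) = (7 - 1*(-10))*(-180 - 5) = (7 + 10)*(-185) = 17*(-185) = -3145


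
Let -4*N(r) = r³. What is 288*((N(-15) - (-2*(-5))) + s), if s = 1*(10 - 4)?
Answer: 241848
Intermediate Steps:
N(r) = -r³/4
s = 6 (s = 1*6 = 6)
288*((N(-15) - (-2*(-5))) + s) = 288*((-¼*(-15)³ - (-2*(-5))) + 6) = 288*((-¼*(-3375) - 10) + 6) = 288*((3375/4 - 1*10) + 6) = 288*((3375/4 - 10) + 6) = 288*(3335/4 + 6) = 288*(3359/4) = 241848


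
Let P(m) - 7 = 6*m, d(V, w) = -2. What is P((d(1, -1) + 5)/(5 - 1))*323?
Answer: 7429/2 ≈ 3714.5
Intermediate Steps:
P(m) = 7 + 6*m
P((d(1, -1) + 5)/(5 - 1))*323 = (7 + 6*((-2 + 5)/(5 - 1)))*323 = (7 + 6*(3/4))*323 = (7 + 6*(3*(¼)))*323 = (7 + 6*(¾))*323 = (7 + 9/2)*323 = (23/2)*323 = 7429/2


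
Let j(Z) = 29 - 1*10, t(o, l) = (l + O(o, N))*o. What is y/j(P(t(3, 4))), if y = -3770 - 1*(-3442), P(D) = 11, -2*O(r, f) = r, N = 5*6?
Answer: -328/19 ≈ -17.263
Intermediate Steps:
N = 30
O(r, f) = -r/2
t(o, l) = o*(l - o/2) (t(o, l) = (l - o/2)*o = o*(l - o/2))
j(Z) = 19 (j(Z) = 29 - 10 = 19)
y = -328 (y = -3770 + 3442 = -328)
y/j(P(t(3, 4))) = -328/19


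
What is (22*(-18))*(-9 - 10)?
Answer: 7524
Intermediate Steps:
(22*(-18))*(-9 - 10) = -396*(-19) = 7524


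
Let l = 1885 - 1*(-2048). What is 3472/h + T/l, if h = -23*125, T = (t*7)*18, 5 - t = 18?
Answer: -88718/54625 ≈ -1.6241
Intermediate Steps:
t = -13 (t = 5 - 1*18 = 5 - 18 = -13)
l = 3933 (l = 1885 + 2048 = 3933)
T = -1638 (T = -13*7*18 = -91*18 = -1638)
h = -2875
3472/h + T/l = 3472/(-2875) - 1638/3933 = 3472*(-1/2875) - 1638*1/3933 = -3472/2875 - 182/437 = -88718/54625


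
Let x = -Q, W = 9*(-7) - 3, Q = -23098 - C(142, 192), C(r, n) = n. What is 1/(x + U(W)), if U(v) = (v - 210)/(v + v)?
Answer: 11/256213 ≈ 4.2933e-5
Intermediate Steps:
Q = -23290 (Q = -23098 - 1*192 = -23098 - 192 = -23290)
W = -66 (W = -63 - 3 = -66)
U(v) = (-210 + v)/(2*v) (U(v) = (-210 + v)/((2*v)) = (-210 + v)*(1/(2*v)) = (-210 + v)/(2*v))
x = 23290 (x = -1*(-23290) = 23290)
1/(x + U(W)) = 1/(23290 + (1/2)*(-210 - 66)/(-66)) = 1/(23290 + (1/2)*(-1/66)*(-276)) = 1/(23290 + 23/11) = 1/(256213/11) = 11/256213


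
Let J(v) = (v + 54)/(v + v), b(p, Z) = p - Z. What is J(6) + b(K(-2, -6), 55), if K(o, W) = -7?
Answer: -57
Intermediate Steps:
J(v) = (54 + v)/(2*v) (J(v) = (54 + v)/((2*v)) = (54 + v)*(1/(2*v)) = (54 + v)/(2*v))
J(6) + b(K(-2, -6), 55) = (½)*(54 + 6)/6 + (-7 - 1*55) = (½)*(⅙)*60 + (-7 - 55) = 5 - 62 = -57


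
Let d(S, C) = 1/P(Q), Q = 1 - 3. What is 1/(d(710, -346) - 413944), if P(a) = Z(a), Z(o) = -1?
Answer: -1/413945 ≈ -2.4158e-6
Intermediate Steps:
Q = -2
P(a) = -1
d(S, C) = -1 (d(S, C) = 1/(-1) = -1)
1/(d(710, -346) - 413944) = 1/(-1 - 413944) = 1/(-413945) = -1/413945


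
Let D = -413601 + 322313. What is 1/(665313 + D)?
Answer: 1/574025 ≈ 1.7421e-6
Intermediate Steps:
D = -91288
1/(665313 + D) = 1/(665313 - 91288) = 1/574025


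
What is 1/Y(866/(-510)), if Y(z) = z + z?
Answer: -255/866 ≈ -0.29446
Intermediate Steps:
Y(z) = 2*z
1/Y(866/(-510)) = 1/(2*(866/(-510))) = 1/(2*(866*(-1/510))) = 1/(2*(-433/255)) = 1/(-866/255) = -255/866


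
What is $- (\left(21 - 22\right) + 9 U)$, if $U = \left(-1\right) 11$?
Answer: $100$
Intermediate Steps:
$U = -11$
$- (\left(21 - 22\right) + 9 U) = - (\left(21 - 22\right) + 9 \left(-11\right)) = - (-1 - 99) = \left(-1\right) \left(-100\right) = 100$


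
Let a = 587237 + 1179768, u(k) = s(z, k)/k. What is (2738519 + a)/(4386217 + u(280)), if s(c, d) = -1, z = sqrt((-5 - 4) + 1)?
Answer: 1261546720/1228140759 ≈ 1.0272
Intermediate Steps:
z = 2*I*sqrt(2) (z = sqrt(-9 + 1) = sqrt(-8) = 2*I*sqrt(2) ≈ 2.8284*I)
u(k) = -1/k
a = 1767005
(2738519 + a)/(4386217 + u(280)) = (2738519 + 1767005)/(4386217 - 1/280) = 4505524/(4386217 - 1*1/280) = 4505524/(4386217 - 1/280) = 4505524/(1228140759/280) = 4505524*(280/1228140759) = 1261546720/1228140759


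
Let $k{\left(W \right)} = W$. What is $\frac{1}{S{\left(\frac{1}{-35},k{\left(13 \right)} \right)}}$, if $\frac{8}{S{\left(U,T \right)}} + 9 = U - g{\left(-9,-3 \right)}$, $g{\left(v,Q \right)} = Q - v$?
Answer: $- \frac{263}{140} \approx -1.8786$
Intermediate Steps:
$S{\left(U,T \right)} = \frac{8}{-15 + U}$ ($S{\left(U,T \right)} = \frac{8}{-9 - \left(-3 + 9 - U\right)} = \frac{8}{-9 + \left(U - \left(-3 + 9\right)\right)} = \frac{8}{-9 + \left(U - 6\right)} = \frac{8}{-9 + \left(-6 + U\right)} = \frac{8}{-15 + U}$)
$\frac{1}{S{\left(\frac{1}{-35},k{\left(13 \right)} \right)}} = \frac{1}{8 \frac{1}{-15 + \frac{1}{-35}}} = \frac{1}{8 \frac{1}{-15 - \frac{1}{35}}} = \frac{1}{8 \frac{1}{- \frac{526}{35}}} = \frac{1}{8 \left(- \frac{35}{526}\right)} = \frac{1}{- \frac{140}{263}} = - \frac{263}{140}$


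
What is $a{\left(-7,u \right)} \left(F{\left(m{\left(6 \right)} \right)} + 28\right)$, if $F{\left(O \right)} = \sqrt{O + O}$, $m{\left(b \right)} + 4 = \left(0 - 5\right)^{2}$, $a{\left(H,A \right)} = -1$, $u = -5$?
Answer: $-28 - \sqrt{42} \approx -34.481$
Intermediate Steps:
$m{\left(b \right)} = 21$ ($m{\left(b \right)} = -4 + \left(0 - 5\right)^{2} = -4 + \left(-5\right)^{2} = -4 + 25 = 21$)
$F{\left(O \right)} = \sqrt{2} \sqrt{O}$ ($F{\left(O \right)} = \sqrt{2 O} = \sqrt{2} \sqrt{O}$)
$a{\left(-7,u \right)} \left(F{\left(m{\left(6 \right)} \right)} + 28\right) = - (\sqrt{2} \sqrt{21} + 28) = - (\sqrt{42} + 28) = - (28 + \sqrt{42}) = -28 - \sqrt{42}$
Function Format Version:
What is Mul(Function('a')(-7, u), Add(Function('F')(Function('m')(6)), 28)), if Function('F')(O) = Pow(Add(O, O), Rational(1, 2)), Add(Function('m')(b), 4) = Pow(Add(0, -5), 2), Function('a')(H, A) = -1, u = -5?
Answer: Add(-28, Mul(-1, Pow(42, Rational(1, 2)))) ≈ -34.481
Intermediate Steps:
Function('m')(b) = 21 (Function('m')(b) = Add(-4, Pow(Add(0, -5), 2)) = Add(-4, Pow(-5, 2)) = Add(-4, 25) = 21)
Function('F')(O) = Mul(Pow(2, Rational(1, 2)), Pow(O, Rational(1, 2))) (Function('F')(O) = Pow(Mul(2, O), Rational(1, 2)) = Mul(Pow(2, Rational(1, 2)), Pow(O, Rational(1, 2))))
Mul(Function('a')(-7, u), Add(Function('F')(Function('m')(6)), 28)) = Mul(-1, Add(Mul(Pow(2, Rational(1, 2)), Pow(21, Rational(1, 2))), 28)) = Mul(-1, Add(Pow(42, Rational(1, 2)), 28)) = Mul(-1, Add(28, Pow(42, Rational(1, 2)))) = Add(-28, Mul(-1, Pow(42, Rational(1, 2))))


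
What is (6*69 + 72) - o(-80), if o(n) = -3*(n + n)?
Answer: 6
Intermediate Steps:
o(n) = -6*n
(6*69 + 72) - o(-80) = (6*69 + 72) - (-6)*(-80) = (414 + 72) - 1*480 = 486 - 480 = 6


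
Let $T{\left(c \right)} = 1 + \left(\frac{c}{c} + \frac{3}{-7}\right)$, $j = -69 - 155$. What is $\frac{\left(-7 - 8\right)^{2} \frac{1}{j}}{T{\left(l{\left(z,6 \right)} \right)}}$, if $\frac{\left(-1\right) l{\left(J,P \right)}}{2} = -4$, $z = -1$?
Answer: $- \frac{225}{352} \approx -0.6392$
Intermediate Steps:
$l{\left(J,P \right)} = 8$ ($l{\left(J,P \right)} = \left(-2\right) \left(-4\right) = 8$)
$j = -224$
$T{\left(c \right)} = \frac{11}{7}$ ($T{\left(c \right)} = 1 + \left(1 + 3 \left(- \frac{1}{7}\right)\right) = 1 + \left(1 - \frac{3}{7}\right) = 1 + \frac{4}{7} = \frac{11}{7}$)
$\frac{\left(-7 - 8\right)^{2} \frac{1}{j}}{T{\left(l{\left(z,6 \right)} \right)}} = \frac{\left(-7 - 8\right)^{2} \frac{1}{-224}}{\frac{11}{7}} = \left(-15\right)^{2} \left(- \frac{1}{224}\right) \frac{7}{11} = 225 \left(- \frac{1}{224}\right) \frac{7}{11} = \left(- \frac{225}{224}\right) \frac{7}{11} = - \frac{225}{352}$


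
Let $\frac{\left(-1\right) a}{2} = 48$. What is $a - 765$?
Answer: $-861$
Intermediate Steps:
$a = -96$ ($a = \left(-2\right) 48 = -96$)
$a - 765 = -96 - 765 = -861$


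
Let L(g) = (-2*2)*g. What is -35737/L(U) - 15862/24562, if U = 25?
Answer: 438092997/1228100 ≈ 356.72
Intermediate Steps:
L(g) = -4*g
-35737/L(U) - 15862/24562 = -35737/((-4*25)) - 15862/24562 = -35737/(-100) - 15862*1/24562 = -35737*(-1/100) - 7931/12281 = 35737/100 - 7931/12281 = 438092997/1228100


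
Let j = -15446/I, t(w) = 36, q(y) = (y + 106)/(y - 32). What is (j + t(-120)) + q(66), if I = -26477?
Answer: 18743528/450109 ≈ 41.642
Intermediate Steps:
q(y) = (106 + y)/(-32 + y)
j = 15446/26477 (j = -15446/(-26477) = -15446*(-1/26477) = 15446/26477 ≈ 0.58337)
(j + t(-120)) + q(66) = (15446/26477 + 36) + (106 + 66)/(-32 + 66) = 968618/26477 + 172/34 = 968618/26477 + (1/34)*172 = 968618/26477 + 86/17 = 18743528/450109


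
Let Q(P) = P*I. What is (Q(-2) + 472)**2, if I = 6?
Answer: 211600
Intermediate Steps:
Q(P) = 6*P (Q(P) = P*6 = 6*P)
(Q(-2) + 472)**2 = (6*(-2) + 472)**2 = (-12 + 472)**2 = 460**2 = 211600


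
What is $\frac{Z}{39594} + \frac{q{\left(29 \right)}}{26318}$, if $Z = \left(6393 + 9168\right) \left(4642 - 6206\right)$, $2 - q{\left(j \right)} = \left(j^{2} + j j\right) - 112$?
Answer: $- \frac{53381156822}{86836241} \approx -614.73$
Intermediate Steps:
$q{\left(j \right)} = 114 - 2 j^{2}$ ($q{\left(j \right)} = 2 - \left(\left(j^{2} + j j\right) - 112\right) = 2 - \left(\left(j^{2} + j^{2}\right) - 112\right) = 2 - \left(2 j^{2} - 112\right) = 2 - \left(-112 + 2 j^{2}\right) = 114 - 2 j^{2}$)
$Z = -24337404$ ($Z = 15561 \left(-1564\right) = -24337404$)
$\frac{Z}{39594} + \frac{q{\left(29 \right)}}{26318} = - \frac{24337404}{39594} + \frac{114 - 2 \cdot 29^{2}}{26318} = \left(-24337404\right) \frac{1}{39594} + \left(114 - 1682\right) \frac{1}{26318} = - \frac{4056234}{6599} + \left(114 - 1682\right) \frac{1}{26318} = - \frac{4056234}{6599} - \frac{784}{13159} = - \frac{53381156822}{86836241}$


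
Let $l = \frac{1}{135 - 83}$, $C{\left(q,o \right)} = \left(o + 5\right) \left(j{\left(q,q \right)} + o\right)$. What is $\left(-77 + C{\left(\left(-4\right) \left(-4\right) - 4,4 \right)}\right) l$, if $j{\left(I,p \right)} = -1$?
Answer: $- \frac{25}{26} \approx -0.96154$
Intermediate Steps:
$C{\left(q,o \right)} = \left(-1 + o\right) \left(5 + o\right)$ ($C{\left(q,o \right)} = \left(o + 5\right) \left(-1 + o\right) = \left(5 + o\right) \left(-1 + o\right) = \left(-1 + o\right) \left(5 + o\right)$)
$l = \frac{1}{52} \approx 0.019231$
$\left(-77 + C{\left(\left(-4\right) \left(-4\right) - 4,4 \right)}\right) l = \left(-77 + \left(-5 + 4^{2} + 4 \cdot 4\right)\right) \frac{1}{52} = \left(-77 + \left(-5 + 16 + 16\right)\right) \frac{1}{52} = \left(-77 + 27\right) \frac{1}{52} = \left(-50\right) \frac{1}{52} = - \frac{25}{26}$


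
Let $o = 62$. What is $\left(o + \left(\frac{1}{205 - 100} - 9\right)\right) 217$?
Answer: $\frac{172546}{15} \approx 11503.0$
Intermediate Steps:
$\left(o + \left(\frac{1}{205 - 100} - 9\right)\right) 217 = \left(62 + \left(\frac{1}{205 - 100} - 9\right)\right) 217 = \left(62 - \left(9 - \frac{1}{105}\right)\right) 217 = \left(62 + \left(\frac{1}{105} - 9\right)\right) 217 = \left(62 - \frac{944}{105}\right) 217 = \frac{5566}{105} \cdot 217 = \frac{172546}{15}$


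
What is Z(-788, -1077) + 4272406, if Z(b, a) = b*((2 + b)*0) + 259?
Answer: 4272665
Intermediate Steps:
Z(b, a) = 259 (Z(b, a) = b*0 + 259 = 0 + 259 = 259)
Z(-788, -1077) + 4272406 = 259 + 4272406 = 4272665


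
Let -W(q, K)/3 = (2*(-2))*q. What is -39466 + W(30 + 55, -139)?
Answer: -38446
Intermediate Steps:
W(q, K) = 12*q (W(q, K) = -3*2*(-2)*q = -(-12)*q = 12*q)
-39466 + W(30 + 55, -139) = -39466 + 12*(30 + 55) = -39466 + 12*85 = -39466 + 1020 = -38446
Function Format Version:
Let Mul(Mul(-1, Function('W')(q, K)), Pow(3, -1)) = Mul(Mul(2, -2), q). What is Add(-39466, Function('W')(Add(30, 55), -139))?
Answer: -38446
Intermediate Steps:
Function('W')(q, K) = Mul(12, q) (Function('W')(q, K) = Mul(-3, Mul(Mul(2, -2), q)) = Mul(-3, Mul(-4, q)) = Mul(12, q))
Add(-39466, Function('W')(Add(30, 55), -139)) = Add(-39466, Mul(12, Add(30, 55))) = Add(-39466, Mul(12, 85)) = Add(-39466, 1020) = -38446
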